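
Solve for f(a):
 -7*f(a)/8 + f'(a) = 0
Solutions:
 f(a) = C1*exp(7*a/8)


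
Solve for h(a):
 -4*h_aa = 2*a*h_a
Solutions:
 h(a) = C1 + C2*erf(a/2)


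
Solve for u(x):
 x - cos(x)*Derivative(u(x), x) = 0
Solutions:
 u(x) = C1 + Integral(x/cos(x), x)


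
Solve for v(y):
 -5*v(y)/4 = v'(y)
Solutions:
 v(y) = C1*exp(-5*y/4)


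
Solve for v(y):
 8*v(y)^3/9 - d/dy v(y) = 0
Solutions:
 v(y) = -3*sqrt(2)*sqrt(-1/(C1 + 8*y))/2
 v(y) = 3*sqrt(2)*sqrt(-1/(C1 + 8*y))/2


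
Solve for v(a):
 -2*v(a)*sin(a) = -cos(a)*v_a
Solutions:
 v(a) = C1/cos(a)^2


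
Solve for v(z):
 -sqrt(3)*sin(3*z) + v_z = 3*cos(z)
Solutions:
 v(z) = C1 + 3*sin(z) - sqrt(3)*cos(3*z)/3


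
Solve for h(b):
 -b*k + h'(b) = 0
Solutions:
 h(b) = C1 + b^2*k/2


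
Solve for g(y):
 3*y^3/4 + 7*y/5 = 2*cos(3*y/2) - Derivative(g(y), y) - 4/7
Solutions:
 g(y) = C1 - 3*y^4/16 - 7*y^2/10 - 4*y/7 + 4*sin(3*y/2)/3


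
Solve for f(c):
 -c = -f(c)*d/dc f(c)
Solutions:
 f(c) = -sqrt(C1 + c^2)
 f(c) = sqrt(C1 + c^2)


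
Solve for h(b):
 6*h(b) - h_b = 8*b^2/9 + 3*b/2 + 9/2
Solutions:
 h(b) = C1*exp(6*b) + 4*b^2/27 + 97*b/324 + 1555/1944


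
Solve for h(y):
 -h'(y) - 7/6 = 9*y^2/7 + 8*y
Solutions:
 h(y) = C1 - 3*y^3/7 - 4*y^2 - 7*y/6


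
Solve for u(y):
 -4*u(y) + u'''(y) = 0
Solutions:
 u(y) = C3*exp(2^(2/3)*y) + (C1*sin(2^(2/3)*sqrt(3)*y/2) + C2*cos(2^(2/3)*sqrt(3)*y/2))*exp(-2^(2/3)*y/2)


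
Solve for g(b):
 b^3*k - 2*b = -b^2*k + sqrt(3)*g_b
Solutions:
 g(b) = C1 + sqrt(3)*b^4*k/12 + sqrt(3)*b^3*k/9 - sqrt(3)*b^2/3


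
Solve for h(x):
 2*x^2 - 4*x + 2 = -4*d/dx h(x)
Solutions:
 h(x) = C1 - x^3/6 + x^2/2 - x/2


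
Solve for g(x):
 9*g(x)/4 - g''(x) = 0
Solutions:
 g(x) = C1*exp(-3*x/2) + C2*exp(3*x/2)


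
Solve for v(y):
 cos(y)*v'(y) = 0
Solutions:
 v(y) = C1


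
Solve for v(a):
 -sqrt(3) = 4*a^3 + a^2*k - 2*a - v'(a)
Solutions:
 v(a) = C1 + a^4 + a^3*k/3 - a^2 + sqrt(3)*a


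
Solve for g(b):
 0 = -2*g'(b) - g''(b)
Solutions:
 g(b) = C1 + C2*exp(-2*b)


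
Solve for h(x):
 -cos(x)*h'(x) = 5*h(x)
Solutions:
 h(x) = C1*sqrt(sin(x) - 1)*(sin(x)^2 - 2*sin(x) + 1)/(sqrt(sin(x) + 1)*(sin(x)^2 + 2*sin(x) + 1))


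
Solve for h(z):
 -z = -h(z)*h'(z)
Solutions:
 h(z) = -sqrt(C1 + z^2)
 h(z) = sqrt(C1 + z^2)


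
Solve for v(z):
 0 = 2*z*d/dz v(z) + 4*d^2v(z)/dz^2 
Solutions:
 v(z) = C1 + C2*erf(z/2)


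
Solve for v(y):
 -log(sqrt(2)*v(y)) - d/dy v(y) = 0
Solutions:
 2*Integral(1/(2*log(_y) + log(2)), (_y, v(y))) = C1 - y


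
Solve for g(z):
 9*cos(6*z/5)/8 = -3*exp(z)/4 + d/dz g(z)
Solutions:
 g(z) = C1 + 3*exp(z)/4 + 15*sin(6*z/5)/16


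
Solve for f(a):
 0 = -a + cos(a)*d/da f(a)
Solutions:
 f(a) = C1 + Integral(a/cos(a), a)


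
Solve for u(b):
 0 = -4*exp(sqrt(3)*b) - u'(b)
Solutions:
 u(b) = C1 - 4*sqrt(3)*exp(sqrt(3)*b)/3


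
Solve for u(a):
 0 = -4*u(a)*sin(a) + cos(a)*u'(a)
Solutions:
 u(a) = C1/cos(a)^4


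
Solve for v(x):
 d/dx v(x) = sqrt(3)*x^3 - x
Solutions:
 v(x) = C1 + sqrt(3)*x^4/4 - x^2/2


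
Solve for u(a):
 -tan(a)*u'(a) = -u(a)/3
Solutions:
 u(a) = C1*sin(a)^(1/3)


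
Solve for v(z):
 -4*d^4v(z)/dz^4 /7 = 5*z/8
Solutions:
 v(z) = C1 + C2*z + C3*z^2 + C4*z^3 - 7*z^5/768


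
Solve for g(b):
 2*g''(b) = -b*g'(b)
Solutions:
 g(b) = C1 + C2*erf(b/2)


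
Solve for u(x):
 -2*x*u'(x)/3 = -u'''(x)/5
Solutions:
 u(x) = C1 + Integral(C2*airyai(10^(1/3)*3^(2/3)*x/3) + C3*airybi(10^(1/3)*3^(2/3)*x/3), x)


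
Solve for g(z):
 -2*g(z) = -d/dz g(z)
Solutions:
 g(z) = C1*exp(2*z)


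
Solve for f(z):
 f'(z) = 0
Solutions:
 f(z) = C1


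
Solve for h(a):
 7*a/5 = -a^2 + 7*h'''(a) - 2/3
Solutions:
 h(a) = C1 + C2*a + C3*a^2 + a^5/420 + a^4/120 + a^3/63


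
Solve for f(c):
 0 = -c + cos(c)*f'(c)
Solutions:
 f(c) = C1 + Integral(c/cos(c), c)


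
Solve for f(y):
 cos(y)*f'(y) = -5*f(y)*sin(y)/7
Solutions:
 f(y) = C1*cos(y)^(5/7)


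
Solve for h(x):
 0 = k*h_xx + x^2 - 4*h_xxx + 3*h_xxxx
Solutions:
 h(x) = C1 + C2*x + C3*exp(x*(2 - sqrt(4 - 3*k))/3) + C4*exp(x*(sqrt(4 - 3*k) + 2)/3) - x^4/(12*k) - 4*x^3/(3*k^2) + x^2*(3 - 16/k)/k^2


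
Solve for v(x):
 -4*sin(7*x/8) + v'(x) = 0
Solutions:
 v(x) = C1 - 32*cos(7*x/8)/7


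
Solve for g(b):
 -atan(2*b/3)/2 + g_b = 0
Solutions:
 g(b) = C1 + b*atan(2*b/3)/2 - 3*log(4*b^2 + 9)/8


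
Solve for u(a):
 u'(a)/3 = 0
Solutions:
 u(a) = C1


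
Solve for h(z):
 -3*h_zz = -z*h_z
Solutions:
 h(z) = C1 + C2*erfi(sqrt(6)*z/6)


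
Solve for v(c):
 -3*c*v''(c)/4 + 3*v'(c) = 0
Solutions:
 v(c) = C1 + C2*c^5


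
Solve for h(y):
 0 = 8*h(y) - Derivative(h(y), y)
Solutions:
 h(y) = C1*exp(8*y)


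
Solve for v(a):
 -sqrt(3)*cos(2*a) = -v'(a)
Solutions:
 v(a) = C1 + sqrt(3)*sin(2*a)/2


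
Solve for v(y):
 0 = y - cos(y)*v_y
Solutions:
 v(y) = C1 + Integral(y/cos(y), y)


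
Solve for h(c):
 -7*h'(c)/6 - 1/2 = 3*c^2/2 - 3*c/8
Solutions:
 h(c) = C1 - 3*c^3/7 + 9*c^2/56 - 3*c/7


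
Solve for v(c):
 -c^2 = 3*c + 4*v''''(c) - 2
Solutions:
 v(c) = C1 + C2*c + C3*c^2 + C4*c^3 - c^6/1440 - c^5/160 + c^4/48


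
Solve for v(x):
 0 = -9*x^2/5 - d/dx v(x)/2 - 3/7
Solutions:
 v(x) = C1 - 6*x^3/5 - 6*x/7


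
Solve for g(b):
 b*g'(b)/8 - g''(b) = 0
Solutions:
 g(b) = C1 + C2*erfi(b/4)


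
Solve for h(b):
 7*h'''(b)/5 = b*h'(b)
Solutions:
 h(b) = C1 + Integral(C2*airyai(5^(1/3)*7^(2/3)*b/7) + C3*airybi(5^(1/3)*7^(2/3)*b/7), b)


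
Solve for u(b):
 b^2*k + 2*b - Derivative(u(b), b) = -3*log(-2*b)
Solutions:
 u(b) = C1 + b^3*k/3 + b^2 + 3*b*log(-b) + 3*b*(-1 + log(2))


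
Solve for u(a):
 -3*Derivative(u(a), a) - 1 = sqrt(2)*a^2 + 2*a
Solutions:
 u(a) = C1 - sqrt(2)*a^3/9 - a^2/3 - a/3


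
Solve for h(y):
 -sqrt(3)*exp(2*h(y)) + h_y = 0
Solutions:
 h(y) = log(-sqrt(-1/(C1 + sqrt(3)*y))) - log(2)/2
 h(y) = log(-1/(C1 + sqrt(3)*y))/2 - log(2)/2


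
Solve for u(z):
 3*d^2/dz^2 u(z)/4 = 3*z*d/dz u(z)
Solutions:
 u(z) = C1 + C2*erfi(sqrt(2)*z)


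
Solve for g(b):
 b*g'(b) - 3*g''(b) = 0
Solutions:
 g(b) = C1 + C2*erfi(sqrt(6)*b/6)


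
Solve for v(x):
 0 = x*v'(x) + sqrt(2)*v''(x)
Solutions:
 v(x) = C1 + C2*erf(2^(1/4)*x/2)


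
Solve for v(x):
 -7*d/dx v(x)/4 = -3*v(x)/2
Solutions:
 v(x) = C1*exp(6*x/7)


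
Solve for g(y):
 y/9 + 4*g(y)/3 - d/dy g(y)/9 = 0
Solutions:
 g(y) = C1*exp(12*y) - y/12 - 1/144


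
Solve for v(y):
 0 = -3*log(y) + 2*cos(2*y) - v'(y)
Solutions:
 v(y) = C1 - 3*y*log(y) + 3*y + sin(2*y)


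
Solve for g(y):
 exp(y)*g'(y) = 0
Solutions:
 g(y) = C1


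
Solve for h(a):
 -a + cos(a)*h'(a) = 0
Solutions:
 h(a) = C1 + Integral(a/cos(a), a)


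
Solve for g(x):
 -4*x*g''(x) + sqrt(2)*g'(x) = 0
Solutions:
 g(x) = C1 + C2*x^(sqrt(2)/4 + 1)


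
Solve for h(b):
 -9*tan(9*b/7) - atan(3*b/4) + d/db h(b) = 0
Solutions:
 h(b) = C1 + b*atan(3*b/4) - 2*log(9*b^2 + 16)/3 - 7*log(cos(9*b/7))


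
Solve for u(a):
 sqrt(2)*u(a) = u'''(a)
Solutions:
 u(a) = C3*exp(2^(1/6)*a) + (C1*sin(2^(1/6)*sqrt(3)*a/2) + C2*cos(2^(1/6)*sqrt(3)*a/2))*exp(-2^(1/6)*a/2)


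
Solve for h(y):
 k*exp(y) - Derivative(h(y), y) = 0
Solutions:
 h(y) = C1 + k*exp(y)


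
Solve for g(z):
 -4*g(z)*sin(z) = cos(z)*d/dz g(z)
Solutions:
 g(z) = C1*cos(z)^4


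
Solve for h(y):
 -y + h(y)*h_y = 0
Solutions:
 h(y) = -sqrt(C1 + y^2)
 h(y) = sqrt(C1 + y^2)


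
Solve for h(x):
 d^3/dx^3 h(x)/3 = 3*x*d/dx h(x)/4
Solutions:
 h(x) = C1 + Integral(C2*airyai(2^(1/3)*3^(2/3)*x/2) + C3*airybi(2^(1/3)*3^(2/3)*x/2), x)


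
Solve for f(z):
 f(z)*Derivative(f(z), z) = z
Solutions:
 f(z) = -sqrt(C1 + z^2)
 f(z) = sqrt(C1 + z^2)


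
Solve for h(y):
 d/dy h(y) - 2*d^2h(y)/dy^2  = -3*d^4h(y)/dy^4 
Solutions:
 h(y) = C1 + C4*exp(-y) + (C2*sin(sqrt(3)*y/6) + C3*cos(sqrt(3)*y/6))*exp(y/2)


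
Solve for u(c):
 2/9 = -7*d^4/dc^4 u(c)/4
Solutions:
 u(c) = C1 + C2*c + C3*c^2 + C4*c^3 - c^4/189


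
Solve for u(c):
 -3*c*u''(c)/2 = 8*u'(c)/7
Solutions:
 u(c) = C1 + C2*c^(5/21)


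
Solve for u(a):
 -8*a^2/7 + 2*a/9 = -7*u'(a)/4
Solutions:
 u(a) = C1 + 32*a^3/147 - 4*a^2/63


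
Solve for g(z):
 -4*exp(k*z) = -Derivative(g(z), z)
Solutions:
 g(z) = C1 + 4*exp(k*z)/k


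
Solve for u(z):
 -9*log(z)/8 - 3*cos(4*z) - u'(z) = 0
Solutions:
 u(z) = C1 - 9*z*log(z)/8 + 9*z/8 - 3*sin(4*z)/4


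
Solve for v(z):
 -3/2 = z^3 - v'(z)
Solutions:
 v(z) = C1 + z^4/4 + 3*z/2


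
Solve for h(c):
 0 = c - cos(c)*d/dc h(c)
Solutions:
 h(c) = C1 + Integral(c/cos(c), c)


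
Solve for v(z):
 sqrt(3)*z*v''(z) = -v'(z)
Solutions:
 v(z) = C1 + C2*z^(1 - sqrt(3)/3)


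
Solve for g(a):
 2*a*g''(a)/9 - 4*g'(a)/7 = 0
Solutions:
 g(a) = C1 + C2*a^(25/7)


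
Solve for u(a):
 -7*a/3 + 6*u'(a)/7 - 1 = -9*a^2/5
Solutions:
 u(a) = C1 - 7*a^3/10 + 49*a^2/36 + 7*a/6


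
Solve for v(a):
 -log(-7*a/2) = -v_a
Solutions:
 v(a) = C1 + a*log(-a) + a*(-1 - log(2) + log(7))


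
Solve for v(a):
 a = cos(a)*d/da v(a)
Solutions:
 v(a) = C1 + Integral(a/cos(a), a)


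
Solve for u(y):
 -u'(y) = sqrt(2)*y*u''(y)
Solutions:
 u(y) = C1 + C2*y^(1 - sqrt(2)/2)


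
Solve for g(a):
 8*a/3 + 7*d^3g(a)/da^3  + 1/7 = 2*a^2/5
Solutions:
 g(a) = C1 + C2*a + C3*a^2 + a^5/1050 - a^4/63 - a^3/294


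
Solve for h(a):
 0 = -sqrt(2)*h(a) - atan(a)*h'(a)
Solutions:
 h(a) = C1*exp(-sqrt(2)*Integral(1/atan(a), a))


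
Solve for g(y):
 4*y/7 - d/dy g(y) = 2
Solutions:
 g(y) = C1 + 2*y^2/7 - 2*y


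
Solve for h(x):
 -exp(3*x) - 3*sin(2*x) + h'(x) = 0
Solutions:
 h(x) = C1 + exp(3*x)/3 - 3*cos(2*x)/2


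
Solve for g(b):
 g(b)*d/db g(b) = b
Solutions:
 g(b) = -sqrt(C1 + b^2)
 g(b) = sqrt(C1 + b^2)


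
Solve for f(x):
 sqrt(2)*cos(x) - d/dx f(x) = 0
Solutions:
 f(x) = C1 + sqrt(2)*sin(x)


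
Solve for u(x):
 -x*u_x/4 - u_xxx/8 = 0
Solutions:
 u(x) = C1 + Integral(C2*airyai(-2^(1/3)*x) + C3*airybi(-2^(1/3)*x), x)


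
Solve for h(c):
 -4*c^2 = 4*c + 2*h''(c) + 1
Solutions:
 h(c) = C1 + C2*c - c^4/6 - c^3/3 - c^2/4


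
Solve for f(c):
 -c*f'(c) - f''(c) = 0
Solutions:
 f(c) = C1 + C2*erf(sqrt(2)*c/2)


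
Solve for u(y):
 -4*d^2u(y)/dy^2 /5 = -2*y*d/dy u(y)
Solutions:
 u(y) = C1 + C2*erfi(sqrt(5)*y/2)


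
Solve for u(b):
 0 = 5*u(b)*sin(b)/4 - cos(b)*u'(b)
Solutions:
 u(b) = C1/cos(b)^(5/4)


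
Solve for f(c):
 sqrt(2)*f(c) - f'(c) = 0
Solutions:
 f(c) = C1*exp(sqrt(2)*c)


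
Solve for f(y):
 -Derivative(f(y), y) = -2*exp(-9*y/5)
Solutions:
 f(y) = C1 - 10*exp(-9*y/5)/9


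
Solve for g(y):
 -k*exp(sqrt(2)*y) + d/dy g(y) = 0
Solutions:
 g(y) = C1 + sqrt(2)*k*exp(sqrt(2)*y)/2


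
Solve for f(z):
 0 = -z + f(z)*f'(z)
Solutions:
 f(z) = -sqrt(C1 + z^2)
 f(z) = sqrt(C1 + z^2)


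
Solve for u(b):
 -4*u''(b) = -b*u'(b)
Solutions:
 u(b) = C1 + C2*erfi(sqrt(2)*b/4)


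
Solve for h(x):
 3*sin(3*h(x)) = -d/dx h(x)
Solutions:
 h(x) = -acos((-C1 - exp(18*x))/(C1 - exp(18*x)))/3 + 2*pi/3
 h(x) = acos((-C1 - exp(18*x))/(C1 - exp(18*x)))/3


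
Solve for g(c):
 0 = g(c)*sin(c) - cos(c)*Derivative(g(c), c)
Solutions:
 g(c) = C1/cos(c)


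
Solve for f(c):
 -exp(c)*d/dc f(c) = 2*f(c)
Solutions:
 f(c) = C1*exp(2*exp(-c))


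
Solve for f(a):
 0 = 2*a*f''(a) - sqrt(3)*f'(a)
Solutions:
 f(a) = C1 + C2*a^(sqrt(3)/2 + 1)


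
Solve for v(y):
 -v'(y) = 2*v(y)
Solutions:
 v(y) = C1*exp(-2*y)


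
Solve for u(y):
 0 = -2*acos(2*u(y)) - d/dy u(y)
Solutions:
 Integral(1/acos(2*_y), (_y, u(y))) = C1 - 2*y


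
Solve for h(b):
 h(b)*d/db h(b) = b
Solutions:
 h(b) = -sqrt(C1 + b^2)
 h(b) = sqrt(C1 + b^2)


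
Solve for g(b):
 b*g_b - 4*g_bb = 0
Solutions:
 g(b) = C1 + C2*erfi(sqrt(2)*b/4)


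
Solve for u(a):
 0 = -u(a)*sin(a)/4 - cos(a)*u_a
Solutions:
 u(a) = C1*cos(a)^(1/4)


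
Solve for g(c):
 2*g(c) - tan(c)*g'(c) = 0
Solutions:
 g(c) = C1*sin(c)^2


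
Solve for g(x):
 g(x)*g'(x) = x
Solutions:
 g(x) = -sqrt(C1 + x^2)
 g(x) = sqrt(C1 + x^2)


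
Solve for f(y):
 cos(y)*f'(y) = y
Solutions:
 f(y) = C1 + Integral(y/cos(y), y)


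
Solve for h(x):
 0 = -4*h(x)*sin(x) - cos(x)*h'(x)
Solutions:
 h(x) = C1*cos(x)^4


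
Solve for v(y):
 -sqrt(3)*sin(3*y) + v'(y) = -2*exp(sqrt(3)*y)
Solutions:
 v(y) = C1 - 2*sqrt(3)*exp(sqrt(3)*y)/3 - sqrt(3)*cos(3*y)/3


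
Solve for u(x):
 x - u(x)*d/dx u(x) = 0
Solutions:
 u(x) = -sqrt(C1 + x^2)
 u(x) = sqrt(C1 + x^2)


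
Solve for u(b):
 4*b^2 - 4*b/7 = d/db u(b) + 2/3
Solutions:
 u(b) = C1 + 4*b^3/3 - 2*b^2/7 - 2*b/3


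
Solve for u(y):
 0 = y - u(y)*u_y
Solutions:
 u(y) = -sqrt(C1 + y^2)
 u(y) = sqrt(C1 + y^2)


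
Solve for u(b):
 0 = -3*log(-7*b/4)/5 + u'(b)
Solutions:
 u(b) = C1 + 3*b*log(-b)/5 + 3*b*(-2*log(2) - 1 + log(7))/5


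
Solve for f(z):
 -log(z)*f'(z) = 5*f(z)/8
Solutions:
 f(z) = C1*exp(-5*li(z)/8)


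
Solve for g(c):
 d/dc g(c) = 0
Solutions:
 g(c) = C1


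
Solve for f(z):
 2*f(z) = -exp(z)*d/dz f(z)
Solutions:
 f(z) = C1*exp(2*exp(-z))


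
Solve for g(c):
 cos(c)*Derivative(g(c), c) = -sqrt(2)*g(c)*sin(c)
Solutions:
 g(c) = C1*cos(c)^(sqrt(2))


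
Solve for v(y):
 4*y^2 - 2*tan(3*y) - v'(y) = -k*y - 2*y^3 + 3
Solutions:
 v(y) = C1 + k*y^2/2 + y^4/2 + 4*y^3/3 - 3*y + 2*log(cos(3*y))/3


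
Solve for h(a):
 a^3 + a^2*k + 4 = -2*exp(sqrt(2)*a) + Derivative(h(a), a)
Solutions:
 h(a) = C1 + a^4/4 + a^3*k/3 + 4*a + sqrt(2)*exp(sqrt(2)*a)


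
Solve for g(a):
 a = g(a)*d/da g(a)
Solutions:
 g(a) = -sqrt(C1 + a^2)
 g(a) = sqrt(C1 + a^2)


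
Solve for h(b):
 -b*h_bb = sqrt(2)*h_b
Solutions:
 h(b) = C1 + C2*b^(1 - sqrt(2))


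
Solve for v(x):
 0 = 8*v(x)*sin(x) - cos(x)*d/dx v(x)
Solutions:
 v(x) = C1/cos(x)^8


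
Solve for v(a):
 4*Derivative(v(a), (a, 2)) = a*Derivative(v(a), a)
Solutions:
 v(a) = C1 + C2*erfi(sqrt(2)*a/4)


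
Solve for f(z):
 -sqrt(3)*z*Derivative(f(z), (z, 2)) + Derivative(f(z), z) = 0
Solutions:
 f(z) = C1 + C2*z^(sqrt(3)/3 + 1)


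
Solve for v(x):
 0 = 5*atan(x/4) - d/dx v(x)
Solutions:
 v(x) = C1 + 5*x*atan(x/4) - 10*log(x^2 + 16)


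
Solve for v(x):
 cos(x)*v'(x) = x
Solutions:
 v(x) = C1 + Integral(x/cos(x), x)


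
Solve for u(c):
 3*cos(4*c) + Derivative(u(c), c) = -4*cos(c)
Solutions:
 u(c) = C1 - 4*sin(c) - 3*sin(4*c)/4


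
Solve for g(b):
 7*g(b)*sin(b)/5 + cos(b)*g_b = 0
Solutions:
 g(b) = C1*cos(b)^(7/5)


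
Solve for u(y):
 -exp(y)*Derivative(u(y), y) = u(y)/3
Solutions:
 u(y) = C1*exp(exp(-y)/3)


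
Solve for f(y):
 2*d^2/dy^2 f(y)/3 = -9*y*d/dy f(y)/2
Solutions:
 f(y) = C1 + C2*erf(3*sqrt(6)*y/4)


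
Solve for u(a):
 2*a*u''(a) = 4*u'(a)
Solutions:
 u(a) = C1 + C2*a^3


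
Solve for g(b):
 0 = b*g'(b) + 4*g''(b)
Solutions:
 g(b) = C1 + C2*erf(sqrt(2)*b/4)


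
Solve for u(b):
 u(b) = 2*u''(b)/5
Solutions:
 u(b) = C1*exp(-sqrt(10)*b/2) + C2*exp(sqrt(10)*b/2)


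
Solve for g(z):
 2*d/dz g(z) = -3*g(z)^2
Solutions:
 g(z) = 2/(C1 + 3*z)


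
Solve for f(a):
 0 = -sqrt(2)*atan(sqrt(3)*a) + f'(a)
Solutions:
 f(a) = C1 + sqrt(2)*(a*atan(sqrt(3)*a) - sqrt(3)*log(3*a^2 + 1)/6)


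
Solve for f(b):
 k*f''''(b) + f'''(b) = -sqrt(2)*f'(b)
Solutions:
 f(b) = C1 + C2*exp(-b*((sqrt(((27*sqrt(2) + 2/k^2)^2 - 4/k^4)/k^2)/2 + 27*sqrt(2)/(2*k) + k^(-3))^(1/3) + 1/k + 1/(k^2*(sqrt(((27*sqrt(2) + 2/k^2)^2 - 4/k^4)/k^2)/2 + 27*sqrt(2)/(2*k) + k^(-3))^(1/3)))/3) + C3*exp(b*((sqrt(((27*sqrt(2) + 2/k^2)^2 - 4/k^4)/k^2)/2 + 27*sqrt(2)/(2*k) + k^(-3))^(1/3) - sqrt(3)*I*(sqrt(((27*sqrt(2) + 2/k^2)^2 - 4/k^4)/k^2)/2 + 27*sqrt(2)/(2*k) + k^(-3))^(1/3) - 2/k - 4/(k^2*(-1 + sqrt(3)*I)*(sqrt(((27*sqrt(2) + 2/k^2)^2 - 4/k^4)/k^2)/2 + 27*sqrt(2)/(2*k) + k^(-3))^(1/3)))/6) + C4*exp(b*((sqrt(((27*sqrt(2) + 2/k^2)^2 - 4/k^4)/k^2)/2 + 27*sqrt(2)/(2*k) + k^(-3))^(1/3) + sqrt(3)*I*(sqrt(((27*sqrt(2) + 2/k^2)^2 - 4/k^4)/k^2)/2 + 27*sqrt(2)/(2*k) + k^(-3))^(1/3) - 2/k + 4/(k^2*(1 + sqrt(3)*I)*(sqrt(((27*sqrt(2) + 2/k^2)^2 - 4/k^4)/k^2)/2 + 27*sqrt(2)/(2*k) + k^(-3))^(1/3)))/6)


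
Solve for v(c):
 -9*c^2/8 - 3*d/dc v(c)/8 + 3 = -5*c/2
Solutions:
 v(c) = C1 - c^3 + 10*c^2/3 + 8*c


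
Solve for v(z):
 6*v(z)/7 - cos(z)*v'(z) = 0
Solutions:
 v(z) = C1*(sin(z) + 1)^(3/7)/(sin(z) - 1)^(3/7)


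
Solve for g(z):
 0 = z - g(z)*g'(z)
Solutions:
 g(z) = -sqrt(C1 + z^2)
 g(z) = sqrt(C1 + z^2)


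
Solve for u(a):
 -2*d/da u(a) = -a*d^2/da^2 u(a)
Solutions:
 u(a) = C1 + C2*a^3


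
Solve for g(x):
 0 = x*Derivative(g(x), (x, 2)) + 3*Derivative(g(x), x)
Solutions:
 g(x) = C1 + C2/x^2


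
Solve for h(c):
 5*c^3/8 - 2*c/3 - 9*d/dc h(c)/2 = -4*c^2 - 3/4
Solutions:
 h(c) = C1 + 5*c^4/144 + 8*c^3/27 - 2*c^2/27 + c/6


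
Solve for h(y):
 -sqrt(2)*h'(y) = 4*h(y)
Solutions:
 h(y) = C1*exp(-2*sqrt(2)*y)


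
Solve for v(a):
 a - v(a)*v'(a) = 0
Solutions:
 v(a) = -sqrt(C1 + a^2)
 v(a) = sqrt(C1 + a^2)


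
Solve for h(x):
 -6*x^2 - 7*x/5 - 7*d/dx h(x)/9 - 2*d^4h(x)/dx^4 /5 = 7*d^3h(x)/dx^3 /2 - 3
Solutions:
 h(x) = C1 + C2*exp(x*(-70 + 35*35^(2/3)/(4*sqrt(7494) + 1273)^(1/3) + 35^(1/3)*(4*sqrt(7494) + 1273)^(1/3))/24)*sin(sqrt(3)*35^(1/3)*x*(-(4*sqrt(7494) + 1273)^(1/3) + 35*35^(1/3)/(4*sqrt(7494) + 1273)^(1/3))/24) + C3*exp(x*(-70 + 35*35^(2/3)/(4*sqrt(7494) + 1273)^(1/3) + 35^(1/3)*(4*sqrt(7494) + 1273)^(1/3))/24)*cos(sqrt(3)*35^(1/3)*x*(-(4*sqrt(7494) + 1273)^(1/3) + 35*35^(1/3)/(4*sqrt(7494) + 1273)^(1/3))/24) + C4*exp(-x*(35*35^(2/3)/(4*sqrt(7494) + 1273)^(1/3) + 35 + 35^(1/3)*(4*sqrt(7494) + 1273)^(1/3))/12) - 18*x^3/7 - 9*x^2/10 + 513*x/7


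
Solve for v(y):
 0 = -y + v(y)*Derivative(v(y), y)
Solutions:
 v(y) = -sqrt(C1 + y^2)
 v(y) = sqrt(C1 + y^2)


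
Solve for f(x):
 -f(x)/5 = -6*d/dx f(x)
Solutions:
 f(x) = C1*exp(x/30)


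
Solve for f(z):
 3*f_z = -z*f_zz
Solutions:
 f(z) = C1 + C2/z^2


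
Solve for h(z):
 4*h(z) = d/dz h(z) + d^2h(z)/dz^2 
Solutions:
 h(z) = C1*exp(z*(-1 + sqrt(17))/2) + C2*exp(-z*(1 + sqrt(17))/2)


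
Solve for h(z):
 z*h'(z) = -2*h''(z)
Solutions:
 h(z) = C1 + C2*erf(z/2)


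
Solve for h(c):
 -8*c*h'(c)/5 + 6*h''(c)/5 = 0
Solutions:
 h(c) = C1 + C2*erfi(sqrt(6)*c/3)


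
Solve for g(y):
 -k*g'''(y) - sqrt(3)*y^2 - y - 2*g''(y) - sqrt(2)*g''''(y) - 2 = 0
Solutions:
 g(y) = C1 + C2*y + C3*exp(sqrt(2)*y*(-k + sqrt(k^2 - 8*sqrt(2)))/4) + C4*exp(-sqrt(2)*y*(k + sqrt(k^2 - 8*sqrt(2)))/4) - sqrt(3)*y^4/24 + y^3*(sqrt(3)*k - 1)/12 + y^2*(-sqrt(3)*k^2 + k - 4 + 2*sqrt(6))/8


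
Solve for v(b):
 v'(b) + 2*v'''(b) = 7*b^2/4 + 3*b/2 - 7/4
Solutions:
 v(b) = C1 + C2*sin(sqrt(2)*b/2) + C3*cos(sqrt(2)*b/2) + 7*b^3/12 + 3*b^2/4 - 35*b/4


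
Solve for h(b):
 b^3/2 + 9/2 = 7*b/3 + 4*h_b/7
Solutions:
 h(b) = C1 + 7*b^4/32 - 49*b^2/24 + 63*b/8


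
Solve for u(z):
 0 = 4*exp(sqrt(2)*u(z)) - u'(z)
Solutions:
 u(z) = sqrt(2)*(2*log(-1/(C1 + 4*z)) - log(2))/4


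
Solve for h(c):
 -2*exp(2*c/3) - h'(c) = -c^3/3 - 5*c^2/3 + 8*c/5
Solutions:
 h(c) = C1 + c^4/12 + 5*c^3/9 - 4*c^2/5 - 3*exp(2*c/3)


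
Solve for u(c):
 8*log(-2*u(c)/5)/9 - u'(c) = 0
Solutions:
 -9*Integral(1/(log(-_y) - log(5) + log(2)), (_y, u(c)))/8 = C1 - c


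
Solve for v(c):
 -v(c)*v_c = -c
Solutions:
 v(c) = -sqrt(C1 + c^2)
 v(c) = sqrt(C1 + c^2)


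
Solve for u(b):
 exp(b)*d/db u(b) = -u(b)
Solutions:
 u(b) = C1*exp(exp(-b))


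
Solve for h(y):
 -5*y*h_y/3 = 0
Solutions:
 h(y) = C1


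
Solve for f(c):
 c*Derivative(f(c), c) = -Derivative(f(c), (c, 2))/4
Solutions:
 f(c) = C1 + C2*erf(sqrt(2)*c)


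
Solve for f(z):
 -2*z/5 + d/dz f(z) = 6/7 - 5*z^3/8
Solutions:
 f(z) = C1 - 5*z^4/32 + z^2/5 + 6*z/7


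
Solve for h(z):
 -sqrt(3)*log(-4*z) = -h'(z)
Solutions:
 h(z) = C1 + sqrt(3)*z*log(-z) + sqrt(3)*z*(-1 + 2*log(2))


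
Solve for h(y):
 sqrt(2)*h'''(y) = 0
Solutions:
 h(y) = C1 + C2*y + C3*y^2


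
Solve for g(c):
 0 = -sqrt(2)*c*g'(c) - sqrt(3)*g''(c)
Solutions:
 g(c) = C1 + C2*erf(6^(3/4)*c/6)


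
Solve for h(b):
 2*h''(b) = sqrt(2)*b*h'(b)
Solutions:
 h(b) = C1 + C2*erfi(2^(1/4)*b/2)


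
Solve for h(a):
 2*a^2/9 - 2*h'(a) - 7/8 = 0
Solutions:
 h(a) = C1 + a^3/27 - 7*a/16


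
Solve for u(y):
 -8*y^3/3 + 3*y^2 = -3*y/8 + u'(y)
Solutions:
 u(y) = C1 - 2*y^4/3 + y^3 + 3*y^2/16


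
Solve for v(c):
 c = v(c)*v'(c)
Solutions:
 v(c) = -sqrt(C1 + c^2)
 v(c) = sqrt(C1 + c^2)


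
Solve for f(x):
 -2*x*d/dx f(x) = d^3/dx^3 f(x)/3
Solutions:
 f(x) = C1 + Integral(C2*airyai(-6^(1/3)*x) + C3*airybi(-6^(1/3)*x), x)


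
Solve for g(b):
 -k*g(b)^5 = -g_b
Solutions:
 g(b) = -(-1/(C1 + 4*b*k))^(1/4)
 g(b) = (-1/(C1 + 4*b*k))^(1/4)
 g(b) = -I*(-1/(C1 + 4*b*k))^(1/4)
 g(b) = I*(-1/(C1 + 4*b*k))^(1/4)


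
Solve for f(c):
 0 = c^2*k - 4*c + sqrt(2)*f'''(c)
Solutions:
 f(c) = C1 + C2*c + C3*c^2 - sqrt(2)*c^5*k/120 + sqrt(2)*c^4/12


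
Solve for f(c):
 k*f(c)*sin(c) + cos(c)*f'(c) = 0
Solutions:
 f(c) = C1*exp(k*log(cos(c)))


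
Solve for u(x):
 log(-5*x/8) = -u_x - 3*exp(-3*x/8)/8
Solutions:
 u(x) = C1 - x*log(-x) + x*(-log(5) + 1 + 3*log(2)) + exp(-3*x/8)


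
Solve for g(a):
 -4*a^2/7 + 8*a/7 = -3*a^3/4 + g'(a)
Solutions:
 g(a) = C1 + 3*a^4/16 - 4*a^3/21 + 4*a^2/7


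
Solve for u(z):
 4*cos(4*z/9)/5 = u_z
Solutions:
 u(z) = C1 + 9*sin(4*z/9)/5


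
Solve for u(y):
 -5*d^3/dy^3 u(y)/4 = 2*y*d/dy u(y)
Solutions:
 u(y) = C1 + Integral(C2*airyai(-2*5^(2/3)*y/5) + C3*airybi(-2*5^(2/3)*y/5), y)


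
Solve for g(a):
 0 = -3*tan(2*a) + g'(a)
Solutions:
 g(a) = C1 - 3*log(cos(2*a))/2


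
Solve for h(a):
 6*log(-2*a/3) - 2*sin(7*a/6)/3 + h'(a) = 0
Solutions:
 h(a) = C1 - 6*a*log(-a) - 6*a*log(2) + 6*a + 6*a*log(3) - 4*cos(7*a/6)/7


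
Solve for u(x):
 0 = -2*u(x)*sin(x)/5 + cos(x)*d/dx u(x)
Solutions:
 u(x) = C1/cos(x)^(2/5)


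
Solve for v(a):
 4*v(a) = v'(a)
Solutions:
 v(a) = C1*exp(4*a)


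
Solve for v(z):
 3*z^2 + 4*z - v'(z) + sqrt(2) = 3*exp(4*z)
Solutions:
 v(z) = C1 + z^3 + 2*z^2 + sqrt(2)*z - 3*exp(4*z)/4


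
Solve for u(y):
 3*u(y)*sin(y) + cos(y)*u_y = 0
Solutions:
 u(y) = C1*cos(y)^3


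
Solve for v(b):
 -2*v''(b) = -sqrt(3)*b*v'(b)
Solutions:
 v(b) = C1 + C2*erfi(3^(1/4)*b/2)


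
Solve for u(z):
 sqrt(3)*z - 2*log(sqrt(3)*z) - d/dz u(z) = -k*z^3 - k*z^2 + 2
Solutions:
 u(z) = C1 + k*z^4/4 + k*z^3/3 + sqrt(3)*z^2/2 - 2*z*log(z) - z*log(3)


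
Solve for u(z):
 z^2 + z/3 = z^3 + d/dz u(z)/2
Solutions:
 u(z) = C1 - z^4/2 + 2*z^3/3 + z^2/3


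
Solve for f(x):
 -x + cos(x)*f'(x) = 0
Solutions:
 f(x) = C1 + Integral(x/cos(x), x)


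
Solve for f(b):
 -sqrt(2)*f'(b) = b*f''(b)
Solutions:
 f(b) = C1 + C2*b^(1 - sqrt(2))


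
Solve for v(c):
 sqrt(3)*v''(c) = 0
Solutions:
 v(c) = C1 + C2*c


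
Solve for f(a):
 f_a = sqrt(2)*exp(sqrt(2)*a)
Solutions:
 f(a) = C1 + exp(sqrt(2)*a)


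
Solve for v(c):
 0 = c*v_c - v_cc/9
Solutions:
 v(c) = C1 + C2*erfi(3*sqrt(2)*c/2)


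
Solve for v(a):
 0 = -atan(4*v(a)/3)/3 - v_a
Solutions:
 Integral(1/atan(4*_y/3), (_y, v(a))) = C1 - a/3


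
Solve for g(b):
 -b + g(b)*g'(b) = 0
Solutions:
 g(b) = -sqrt(C1 + b^2)
 g(b) = sqrt(C1 + b^2)


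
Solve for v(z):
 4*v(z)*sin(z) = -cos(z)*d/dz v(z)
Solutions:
 v(z) = C1*cos(z)^4


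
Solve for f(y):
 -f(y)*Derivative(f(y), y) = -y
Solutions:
 f(y) = -sqrt(C1 + y^2)
 f(y) = sqrt(C1 + y^2)


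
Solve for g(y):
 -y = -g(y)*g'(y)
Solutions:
 g(y) = -sqrt(C1 + y^2)
 g(y) = sqrt(C1 + y^2)


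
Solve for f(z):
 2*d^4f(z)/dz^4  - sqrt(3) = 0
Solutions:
 f(z) = C1 + C2*z + C3*z^2 + C4*z^3 + sqrt(3)*z^4/48


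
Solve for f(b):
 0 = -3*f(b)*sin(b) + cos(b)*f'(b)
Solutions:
 f(b) = C1/cos(b)^3


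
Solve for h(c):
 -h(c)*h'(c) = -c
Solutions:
 h(c) = -sqrt(C1 + c^2)
 h(c) = sqrt(C1 + c^2)


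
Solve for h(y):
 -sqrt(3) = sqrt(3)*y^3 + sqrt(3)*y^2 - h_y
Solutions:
 h(y) = C1 + sqrt(3)*y^4/4 + sqrt(3)*y^3/3 + sqrt(3)*y


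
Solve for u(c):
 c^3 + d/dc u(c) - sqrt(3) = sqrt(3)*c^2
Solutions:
 u(c) = C1 - c^4/4 + sqrt(3)*c^3/3 + sqrt(3)*c


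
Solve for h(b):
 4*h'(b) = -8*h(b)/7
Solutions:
 h(b) = C1*exp(-2*b/7)


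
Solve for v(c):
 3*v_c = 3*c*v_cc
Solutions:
 v(c) = C1 + C2*c^2


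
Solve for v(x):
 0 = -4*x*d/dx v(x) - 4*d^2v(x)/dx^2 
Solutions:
 v(x) = C1 + C2*erf(sqrt(2)*x/2)


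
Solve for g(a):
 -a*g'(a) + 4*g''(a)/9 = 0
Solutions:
 g(a) = C1 + C2*erfi(3*sqrt(2)*a/4)


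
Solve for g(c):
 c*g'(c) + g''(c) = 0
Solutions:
 g(c) = C1 + C2*erf(sqrt(2)*c/2)


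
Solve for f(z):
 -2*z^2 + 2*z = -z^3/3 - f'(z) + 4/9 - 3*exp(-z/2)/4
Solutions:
 f(z) = C1 - z^4/12 + 2*z^3/3 - z^2 + 4*z/9 + 3*exp(-z/2)/2


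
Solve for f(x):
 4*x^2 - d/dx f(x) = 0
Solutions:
 f(x) = C1 + 4*x^3/3


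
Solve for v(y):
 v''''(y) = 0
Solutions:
 v(y) = C1 + C2*y + C3*y^2 + C4*y^3


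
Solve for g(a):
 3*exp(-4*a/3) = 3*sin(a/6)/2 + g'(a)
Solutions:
 g(a) = C1 + 9*cos(a/6) - 9*exp(-4*a/3)/4


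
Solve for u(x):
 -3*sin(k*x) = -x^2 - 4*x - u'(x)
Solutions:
 u(x) = C1 - x^3/3 - 2*x^2 - 3*cos(k*x)/k


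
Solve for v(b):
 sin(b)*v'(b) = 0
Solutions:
 v(b) = C1


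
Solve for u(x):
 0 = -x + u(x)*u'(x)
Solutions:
 u(x) = -sqrt(C1 + x^2)
 u(x) = sqrt(C1 + x^2)


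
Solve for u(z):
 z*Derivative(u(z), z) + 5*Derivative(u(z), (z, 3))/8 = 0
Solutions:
 u(z) = C1 + Integral(C2*airyai(-2*5^(2/3)*z/5) + C3*airybi(-2*5^(2/3)*z/5), z)


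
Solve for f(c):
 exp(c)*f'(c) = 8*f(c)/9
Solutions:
 f(c) = C1*exp(-8*exp(-c)/9)


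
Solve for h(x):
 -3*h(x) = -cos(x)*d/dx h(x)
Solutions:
 h(x) = C1*(sin(x) + 1)^(3/2)/(sin(x) - 1)^(3/2)


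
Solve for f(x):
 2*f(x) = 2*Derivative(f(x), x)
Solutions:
 f(x) = C1*exp(x)


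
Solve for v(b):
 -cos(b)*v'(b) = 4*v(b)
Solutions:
 v(b) = C1*(sin(b)^2 - 2*sin(b) + 1)/(sin(b)^2 + 2*sin(b) + 1)


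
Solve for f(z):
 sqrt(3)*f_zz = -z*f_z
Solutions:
 f(z) = C1 + C2*erf(sqrt(2)*3^(3/4)*z/6)


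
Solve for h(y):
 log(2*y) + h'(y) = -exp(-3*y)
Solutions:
 h(y) = C1 - y*log(y) + y*(1 - log(2)) + exp(-3*y)/3


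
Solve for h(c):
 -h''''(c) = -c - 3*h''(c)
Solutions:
 h(c) = C1 + C2*c + C3*exp(-sqrt(3)*c) + C4*exp(sqrt(3)*c) - c^3/18


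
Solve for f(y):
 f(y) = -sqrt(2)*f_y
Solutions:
 f(y) = C1*exp(-sqrt(2)*y/2)


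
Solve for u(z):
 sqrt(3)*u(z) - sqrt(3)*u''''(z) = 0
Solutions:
 u(z) = C1*exp(-z) + C2*exp(z) + C3*sin(z) + C4*cos(z)


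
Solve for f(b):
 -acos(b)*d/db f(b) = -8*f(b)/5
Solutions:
 f(b) = C1*exp(8*Integral(1/acos(b), b)/5)


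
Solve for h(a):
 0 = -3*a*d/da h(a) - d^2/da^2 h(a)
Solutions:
 h(a) = C1 + C2*erf(sqrt(6)*a/2)


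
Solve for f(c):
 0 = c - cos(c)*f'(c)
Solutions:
 f(c) = C1 + Integral(c/cos(c), c)


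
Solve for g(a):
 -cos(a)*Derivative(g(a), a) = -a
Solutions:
 g(a) = C1 + Integral(a/cos(a), a)


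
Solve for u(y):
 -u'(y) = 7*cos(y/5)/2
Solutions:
 u(y) = C1 - 35*sin(y/5)/2


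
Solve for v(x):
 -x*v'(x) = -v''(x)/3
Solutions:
 v(x) = C1 + C2*erfi(sqrt(6)*x/2)


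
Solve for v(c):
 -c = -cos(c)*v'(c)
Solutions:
 v(c) = C1 + Integral(c/cos(c), c)


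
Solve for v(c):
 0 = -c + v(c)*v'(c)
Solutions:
 v(c) = -sqrt(C1 + c^2)
 v(c) = sqrt(C1 + c^2)


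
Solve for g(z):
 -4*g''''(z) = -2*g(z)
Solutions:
 g(z) = C1*exp(-2^(3/4)*z/2) + C2*exp(2^(3/4)*z/2) + C3*sin(2^(3/4)*z/2) + C4*cos(2^(3/4)*z/2)


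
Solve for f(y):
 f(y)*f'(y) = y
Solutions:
 f(y) = -sqrt(C1 + y^2)
 f(y) = sqrt(C1 + y^2)


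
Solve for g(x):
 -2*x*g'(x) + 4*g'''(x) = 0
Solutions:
 g(x) = C1 + Integral(C2*airyai(2^(2/3)*x/2) + C3*airybi(2^(2/3)*x/2), x)


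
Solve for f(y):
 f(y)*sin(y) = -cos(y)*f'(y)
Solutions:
 f(y) = C1*cos(y)


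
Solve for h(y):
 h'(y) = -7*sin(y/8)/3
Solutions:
 h(y) = C1 + 56*cos(y/8)/3


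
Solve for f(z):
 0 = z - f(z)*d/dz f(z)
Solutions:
 f(z) = -sqrt(C1 + z^2)
 f(z) = sqrt(C1 + z^2)


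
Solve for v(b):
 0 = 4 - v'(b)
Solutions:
 v(b) = C1 + 4*b


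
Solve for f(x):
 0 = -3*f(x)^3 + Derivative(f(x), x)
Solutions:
 f(x) = -sqrt(2)*sqrt(-1/(C1 + 3*x))/2
 f(x) = sqrt(2)*sqrt(-1/(C1 + 3*x))/2


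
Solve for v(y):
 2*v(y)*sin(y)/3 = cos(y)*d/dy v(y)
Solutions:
 v(y) = C1/cos(y)^(2/3)


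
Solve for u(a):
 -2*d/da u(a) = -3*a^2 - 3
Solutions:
 u(a) = C1 + a^3/2 + 3*a/2


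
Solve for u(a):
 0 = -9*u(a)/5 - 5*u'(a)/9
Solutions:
 u(a) = C1*exp(-81*a/25)


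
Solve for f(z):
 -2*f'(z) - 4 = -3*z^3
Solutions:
 f(z) = C1 + 3*z^4/8 - 2*z


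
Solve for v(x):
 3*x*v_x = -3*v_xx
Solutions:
 v(x) = C1 + C2*erf(sqrt(2)*x/2)


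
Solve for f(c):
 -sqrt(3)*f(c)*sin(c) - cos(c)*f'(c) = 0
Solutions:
 f(c) = C1*cos(c)^(sqrt(3))


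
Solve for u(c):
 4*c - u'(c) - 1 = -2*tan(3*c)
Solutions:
 u(c) = C1 + 2*c^2 - c - 2*log(cos(3*c))/3


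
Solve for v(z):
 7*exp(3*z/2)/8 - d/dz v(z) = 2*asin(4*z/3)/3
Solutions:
 v(z) = C1 - 2*z*asin(4*z/3)/3 - sqrt(9 - 16*z^2)/6 + 7*exp(3*z/2)/12


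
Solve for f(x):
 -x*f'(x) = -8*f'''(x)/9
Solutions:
 f(x) = C1 + Integral(C2*airyai(3^(2/3)*x/2) + C3*airybi(3^(2/3)*x/2), x)


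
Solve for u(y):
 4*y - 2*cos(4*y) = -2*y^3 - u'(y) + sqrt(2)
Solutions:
 u(y) = C1 - y^4/2 - 2*y^2 + sqrt(2)*y + sin(4*y)/2


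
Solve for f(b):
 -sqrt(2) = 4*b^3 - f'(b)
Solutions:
 f(b) = C1 + b^4 + sqrt(2)*b


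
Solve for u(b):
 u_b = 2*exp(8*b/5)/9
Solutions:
 u(b) = C1 + 5*exp(8*b/5)/36


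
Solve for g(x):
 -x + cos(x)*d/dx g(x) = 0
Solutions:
 g(x) = C1 + Integral(x/cos(x), x)


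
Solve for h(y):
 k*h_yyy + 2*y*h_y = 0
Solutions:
 h(y) = C1 + Integral(C2*airyai(2^(1/3)*y*(-1/k)^(1/3)) + C3*airybi(2^(1/3)*y*(-1/k)^(1/3)), y)


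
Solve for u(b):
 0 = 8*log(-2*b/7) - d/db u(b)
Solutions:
 u(b) = C1 + 8*b*log(-b) + 8*b*(-log(7) - 1 + log(2))


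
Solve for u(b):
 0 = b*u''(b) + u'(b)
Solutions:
 u(b) = C1 + C2*log(b)


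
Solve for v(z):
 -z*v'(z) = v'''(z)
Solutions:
 v(z) = C1 + Integral(C2*airyai(-z) + C3*airybi(-z), z)


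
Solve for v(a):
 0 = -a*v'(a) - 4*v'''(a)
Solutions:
 v(a) = C1 + Integral(C2*airyai(-2^(1/3)*a/2) + C3*airybi(-2^(1/3)*a/2), a)


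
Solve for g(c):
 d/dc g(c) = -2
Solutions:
 g(c) = C1 - 2*c


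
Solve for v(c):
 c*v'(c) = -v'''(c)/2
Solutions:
 v(c) = C1 + Integral(C2*airyai(-2^(1/3)*c) + C3*airybi(-2^(1/3)*c), c)


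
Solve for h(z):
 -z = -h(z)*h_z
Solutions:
 h(z) = -sqrt(C1 + z^2)
 h(z) = sqrt(C1 + z^2)


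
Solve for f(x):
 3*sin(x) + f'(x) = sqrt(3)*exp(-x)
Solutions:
 f(x) = C1 + 3*cos(x) - sqrt(3)*exp(-x)


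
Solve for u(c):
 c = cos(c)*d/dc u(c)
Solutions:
 u(c) = C1 + Integral(c/cos(c), c)


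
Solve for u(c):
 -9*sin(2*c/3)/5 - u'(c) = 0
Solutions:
 u(c) = C1 + 27*cos(2*c/3)/10


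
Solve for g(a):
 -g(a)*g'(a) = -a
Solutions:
 g(a) = -sqrt(C1 + a^2)
 g(a) = sqrt(C1 + a^2)


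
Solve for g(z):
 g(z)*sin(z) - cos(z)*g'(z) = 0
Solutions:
 g(z) = C1/cos(z)


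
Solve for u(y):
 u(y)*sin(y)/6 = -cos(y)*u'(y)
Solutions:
 u(y) = C1*cos(y)^(1/6)


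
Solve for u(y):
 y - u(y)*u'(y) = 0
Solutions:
 u(y) = -sqrt(C1 + y^2)
 u(y) = sqrt(C1 + y^2)


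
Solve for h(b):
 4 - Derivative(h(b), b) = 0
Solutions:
 h(b) = C1 + 4*b


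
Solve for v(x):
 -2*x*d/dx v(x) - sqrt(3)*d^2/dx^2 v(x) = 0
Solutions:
 v(x) = C1 + C2*erf(3^(3/4)*x/3)


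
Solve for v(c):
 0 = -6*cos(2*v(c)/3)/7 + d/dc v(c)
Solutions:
 -6*c/7 - 3*log(sin(2*v(c)/3) - 1)/4 + 3*log(sin(2*v(c)/3) + 1)/4 = C1


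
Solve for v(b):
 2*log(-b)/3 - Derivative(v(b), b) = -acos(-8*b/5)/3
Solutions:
 v(b) = C1 + 2*b*log(-b)/3 + b*acos(-8*b/5)/3 - 2*b/3 + sqrt(25 - 64*b^2)/24


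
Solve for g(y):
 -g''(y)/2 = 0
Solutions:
 g(y) = C1 + C2*y


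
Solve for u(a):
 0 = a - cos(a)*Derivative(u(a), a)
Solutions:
 u(a) = C1 + Integral(a/cos(a), a)


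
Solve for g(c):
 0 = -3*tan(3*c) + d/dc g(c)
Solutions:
 g(c) = C1 - log(cos(3*c))


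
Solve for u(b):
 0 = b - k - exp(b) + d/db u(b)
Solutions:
 u(b) = C1 - b^2/2 + b*k + exp(b)


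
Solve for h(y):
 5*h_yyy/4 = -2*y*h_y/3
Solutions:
 h(y) = C1 + Integral(C2*airyai(-2*15^(2/3)*y/15) + C3*airybi(-2*15^(2/3)*y/15), y)


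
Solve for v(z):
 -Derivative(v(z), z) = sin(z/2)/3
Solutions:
 v(z) = C1 + 2*cos(z/2)/3


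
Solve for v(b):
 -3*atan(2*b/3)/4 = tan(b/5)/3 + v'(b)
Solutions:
 v(b) = C1 - 3*b*atan(2*b/3)/4 + 9*log(4*b^2 + 9)/16 + 5*log(cos(b/5))/3


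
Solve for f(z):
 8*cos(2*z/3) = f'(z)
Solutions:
 f(z) = C1 + 12*sin(2*z/3)


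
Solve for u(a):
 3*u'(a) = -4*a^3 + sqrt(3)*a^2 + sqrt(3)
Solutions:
 u(a) = C1 - a^4/3 + sqrt(3)*a^3/9 + sqrt(3)*a/3


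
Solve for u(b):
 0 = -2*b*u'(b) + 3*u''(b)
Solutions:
 u(b) = C1 + C2*erfi(sqrt(3)*b/3)


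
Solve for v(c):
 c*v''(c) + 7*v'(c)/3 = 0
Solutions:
 v(c) = C1 + C2/c^(4/3)


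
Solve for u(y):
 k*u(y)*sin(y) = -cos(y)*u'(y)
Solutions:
 u(y) = C1*exp(k*log(cos(y)))


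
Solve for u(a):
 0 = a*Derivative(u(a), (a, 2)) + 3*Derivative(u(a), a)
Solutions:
 u(a) = C1 + C2/a^2


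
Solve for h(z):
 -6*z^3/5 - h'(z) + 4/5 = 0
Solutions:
 h(z) = C1 - 3*z^4/10 + 4*z/5


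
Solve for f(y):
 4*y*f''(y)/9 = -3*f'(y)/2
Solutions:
 f(y) = C1 + C2/y^(19/8)


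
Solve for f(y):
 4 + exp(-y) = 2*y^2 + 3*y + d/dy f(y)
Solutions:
 f(y) = C1 - 2*y^3/3 - 3*y^2/2 + 4*y - exp(-y)


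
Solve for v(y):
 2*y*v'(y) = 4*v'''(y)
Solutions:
 v(y) = C1 + Integral(C2*airyai(2^(2/3)*y/2) + C3*airybi(2^(2/3)*y/2), y)


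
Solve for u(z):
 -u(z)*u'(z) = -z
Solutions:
 u(z) = -sqrt(C1 + z^2)
 u(z) = sqrt(C1 + z^2)


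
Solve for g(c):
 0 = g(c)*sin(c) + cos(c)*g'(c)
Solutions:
 g(c) = C1*cos(c)


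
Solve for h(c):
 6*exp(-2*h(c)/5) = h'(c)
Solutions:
 h(c) = 5*log(-sqrt(C1 + 6*c)) - 5*log(5) + 5*log(10)/2
 h(c) = 5*log(C1 + 6*c)/2 - 5*log(5) + 5*log(10)/2


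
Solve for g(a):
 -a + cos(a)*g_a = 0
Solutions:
 g(a) = C1 + Integral(a/cos(a), a)


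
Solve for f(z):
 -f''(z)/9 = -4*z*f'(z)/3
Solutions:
 f(z) = C1 + C2*erfi(sqrt(6)*z)


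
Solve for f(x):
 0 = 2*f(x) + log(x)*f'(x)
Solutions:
 f(x) = C1*exp(-2*li(x))


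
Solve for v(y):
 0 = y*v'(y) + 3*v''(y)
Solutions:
 v(y) = C1 + C2*erf(sqrt(6)*y/6)


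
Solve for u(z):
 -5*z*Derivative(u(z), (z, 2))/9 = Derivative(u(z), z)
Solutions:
 u(z) = C1 + C2/z^(4/5)


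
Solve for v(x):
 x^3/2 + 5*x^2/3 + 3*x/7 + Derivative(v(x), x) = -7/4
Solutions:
 v(x) = C1 - x^4/8 - 5*x^3/9 - 3*x^2/14 - 7*x/4


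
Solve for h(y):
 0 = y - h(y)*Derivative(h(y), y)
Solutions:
 h(y) = -sqrt(C1 + y^2)
 h(y) = sqrt(C1 + y^2)


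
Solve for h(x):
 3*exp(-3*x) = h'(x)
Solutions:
 h(x) = C1 - exp(-3*x)


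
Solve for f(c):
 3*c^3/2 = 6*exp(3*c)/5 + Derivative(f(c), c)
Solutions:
 f(c) = C1 + 3*c^4/8 - 2*exp(3*c)/5


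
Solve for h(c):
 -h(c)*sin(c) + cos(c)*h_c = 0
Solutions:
 h(c) = C1/cos(c)


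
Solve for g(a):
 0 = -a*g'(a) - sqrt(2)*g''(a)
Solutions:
 g(a) = C1 + C2*erf(2^(1/4)*a/2)


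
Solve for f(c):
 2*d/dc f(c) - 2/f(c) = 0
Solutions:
 f(c) = -sqrt(C1 + 2*c)
 f(c) = sqrt(C1 + 2*c)


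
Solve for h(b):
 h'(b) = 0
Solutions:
 h(b) = C1


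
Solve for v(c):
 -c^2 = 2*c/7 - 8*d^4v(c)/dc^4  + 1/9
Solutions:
 v(c) = C1 + C2*c + C3*c^2 + C4*c^3 + c^6/2880 + c^5/3360 + c^4/1728


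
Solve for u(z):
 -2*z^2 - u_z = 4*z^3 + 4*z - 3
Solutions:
 u(z) = C1 - z^4 - 2*z^3/3 - 2*z^2 + 3*z


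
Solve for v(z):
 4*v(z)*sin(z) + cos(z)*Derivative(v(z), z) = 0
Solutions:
 v(z) = C1*cos(z)^4


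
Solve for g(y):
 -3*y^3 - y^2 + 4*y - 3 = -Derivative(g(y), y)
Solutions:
 g(y) = C1 + 3*y^4/4 + y^3/3 - 2*y^2 + 3*y


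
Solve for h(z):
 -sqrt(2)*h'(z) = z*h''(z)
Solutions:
 h(z) = C1 + C2*z^(1 - sqrt(2))


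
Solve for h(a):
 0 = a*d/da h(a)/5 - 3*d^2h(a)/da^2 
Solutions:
 h(a) = C1 + C2*erfi(sqrt(30)*a/30)


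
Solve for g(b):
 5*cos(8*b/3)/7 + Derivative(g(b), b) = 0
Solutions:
 g(b) = C1 - 15*sin(8*b/3)/56


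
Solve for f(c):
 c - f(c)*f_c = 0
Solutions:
 f(c) = -sqrt(C1 + c^2)
 f(c) = sqrt(C1 + c^2)


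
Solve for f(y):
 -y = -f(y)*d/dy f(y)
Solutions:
 f(y) = -sqrt(C1 + y^2)
 f(y) = sqrt(C1 + y^2)


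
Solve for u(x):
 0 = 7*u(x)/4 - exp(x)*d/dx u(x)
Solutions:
 u(x) = C1*exp(-7*exp(-x)/4)


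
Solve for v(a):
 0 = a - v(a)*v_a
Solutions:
 v(a) = -sqrt(C1 + a^2)
 v(a) = sqrt(C1 + a^2)


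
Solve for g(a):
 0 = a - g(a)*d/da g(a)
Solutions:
 g(a) = -sqrt(C1 + a^2)
 g(a) = sqrt(C1 + a^2)


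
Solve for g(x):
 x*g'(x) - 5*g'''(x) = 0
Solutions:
 g(x) = C1 + Integral(C2*airyai(5^(2/3)*x/5) + C3*airybi(5^(2/3)*x/5), x)


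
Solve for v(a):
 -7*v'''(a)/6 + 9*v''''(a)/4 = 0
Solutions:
 v(a) = C1 + C2*a + C3*a^2 + C4*exp(14*a/27)


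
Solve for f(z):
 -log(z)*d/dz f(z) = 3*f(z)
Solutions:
 f(z) = C1*exp(-3*li(z))


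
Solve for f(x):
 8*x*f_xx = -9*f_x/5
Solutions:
 f(x) = C1 + C2*x^(31/40)


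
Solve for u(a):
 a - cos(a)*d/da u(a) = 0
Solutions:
 u(a) = C1 + Integral(a/cos(a), a)


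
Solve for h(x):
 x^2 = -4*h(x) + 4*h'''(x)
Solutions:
 h(x) = C3*exp(x) - x^2/4 + (C1*sin(sqrt(3)*x/2) + C2*cos(sqrt(3)*x/2))*exp(-x/2)


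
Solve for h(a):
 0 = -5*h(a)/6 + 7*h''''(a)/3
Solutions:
 h(a) = C1*exp(-14^(3/4)*5^(1/4)*a/14) + C2*exp(14^(3/4)*5^(1/4)*a/14) + C3*sin(14^(3/4)*5^(1/4)*a/14) + C4*cos(14^(3/4)*5^(1/4)*a/14)


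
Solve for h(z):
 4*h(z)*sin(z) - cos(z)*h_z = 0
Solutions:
 h(z) = C1/cos(z)^4


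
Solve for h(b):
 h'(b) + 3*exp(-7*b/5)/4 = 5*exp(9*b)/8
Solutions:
 h(b) = C1 + 5*exp(9*b)/72 + 15*exp(-7*b/5)/28


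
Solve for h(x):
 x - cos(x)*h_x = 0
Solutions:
 h(x) = C1 + Integral(x/cos(x), x)


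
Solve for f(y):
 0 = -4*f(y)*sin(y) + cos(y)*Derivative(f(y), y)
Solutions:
 f(y) = C1/cos(y)^4


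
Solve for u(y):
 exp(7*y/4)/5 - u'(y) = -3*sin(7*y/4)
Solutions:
 u(y) = C1 + 4*exp(7*y/4)/35 - 12*cos(7*y/4)/7


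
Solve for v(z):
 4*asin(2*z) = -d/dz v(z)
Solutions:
 v(z) = C1 - 4*z*asin(2*z) - 2*sqrt(1 - 4*z^2)


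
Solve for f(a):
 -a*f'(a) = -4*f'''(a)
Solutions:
 f(a) = C1 + Integral(C2*airyai(2^(1/3)*a/2) + C3*airybi(2^(1/3)*a/2), a)


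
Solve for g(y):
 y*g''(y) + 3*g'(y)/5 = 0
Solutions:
 g(y) = C1 + C2*y^(2/5)


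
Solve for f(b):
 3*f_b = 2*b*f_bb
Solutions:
 f(b) = C1 + C2*b^(5/2)


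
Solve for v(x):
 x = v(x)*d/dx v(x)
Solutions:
 v(x) = -sqrt(C1 + x^2)
 v(x) = sqrt(C1 + x^2)


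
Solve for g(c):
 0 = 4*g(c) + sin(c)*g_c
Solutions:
 g(c) = C1*(cos(c)^2 + 2*cos(c) + 1)/(cos(c)^2 - 2*cos(c) + 1)
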